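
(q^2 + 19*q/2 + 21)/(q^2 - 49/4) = 2*(q + 6)/(2*q - 7)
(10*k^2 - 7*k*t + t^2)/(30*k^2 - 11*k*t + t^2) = (-2*k + t)/(-6*k + t)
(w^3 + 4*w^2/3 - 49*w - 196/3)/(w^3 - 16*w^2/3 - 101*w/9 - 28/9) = 3*(w + 7)/(3*w + 1)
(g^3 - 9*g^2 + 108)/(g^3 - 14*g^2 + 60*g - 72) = (g + 3)/(g - 2)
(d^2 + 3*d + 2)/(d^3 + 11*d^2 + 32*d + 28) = (d + 1)/(d^2 + 9*d + 14)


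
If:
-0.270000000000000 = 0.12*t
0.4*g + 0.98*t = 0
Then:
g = 5.51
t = -2.25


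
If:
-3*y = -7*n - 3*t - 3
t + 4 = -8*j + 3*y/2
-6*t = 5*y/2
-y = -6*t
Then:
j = -1/2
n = -3/7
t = 0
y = 0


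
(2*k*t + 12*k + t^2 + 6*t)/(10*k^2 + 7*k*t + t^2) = (t + 6)/(5*k + t)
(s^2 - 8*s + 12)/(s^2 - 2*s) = (s - 6)/s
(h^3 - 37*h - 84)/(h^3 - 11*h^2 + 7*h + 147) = (h + 4)/(h - 7)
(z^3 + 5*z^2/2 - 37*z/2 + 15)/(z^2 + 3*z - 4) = (z^2 + 7*z/2 - 15)/(z + 4)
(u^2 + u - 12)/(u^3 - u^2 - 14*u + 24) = 1/(u - 2)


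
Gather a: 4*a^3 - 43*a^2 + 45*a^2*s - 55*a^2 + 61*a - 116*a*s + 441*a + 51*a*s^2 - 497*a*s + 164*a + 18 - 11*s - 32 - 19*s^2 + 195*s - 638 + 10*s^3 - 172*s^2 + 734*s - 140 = 4*a^3 + a^2*(45*s - 98) + a*(51*s^2 - 613*s + 666) + 10*s^3 - 191*s^2 + 918*s - 792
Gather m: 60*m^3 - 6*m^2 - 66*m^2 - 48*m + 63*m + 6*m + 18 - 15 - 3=60*m^3 - 72*m^2 + 21*m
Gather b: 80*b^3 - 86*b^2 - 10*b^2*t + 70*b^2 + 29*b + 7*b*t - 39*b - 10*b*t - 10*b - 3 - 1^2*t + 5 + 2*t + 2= 80*b^3 + b^2*(-10*t - 16) + b*(-3*t - 20) + t + 4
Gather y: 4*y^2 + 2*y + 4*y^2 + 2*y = 8*y^2 + 4*y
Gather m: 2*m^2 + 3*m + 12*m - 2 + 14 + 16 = 2*m^2 + 15*m + 28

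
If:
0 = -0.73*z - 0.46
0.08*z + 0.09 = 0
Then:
No Solution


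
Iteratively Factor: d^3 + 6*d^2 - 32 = (d + 4)*(d^2 + 2*d - 8) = (d + 4)^2*(d - 2)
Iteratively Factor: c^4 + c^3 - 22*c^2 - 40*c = (c)*(c^3 + c^2 - 22*c - 40) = c*(c + 2)*(c^2 - c - 20) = c*(c - 5)*(c + 2)*(c + 4)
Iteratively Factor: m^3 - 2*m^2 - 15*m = (m + 3)*(m^2 - 5*m) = (m - 5)*(m + 3)*(m)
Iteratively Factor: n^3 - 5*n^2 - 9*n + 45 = (n - 5)*(n^2 - 9) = (n - 5)*(n - 3)*(n + 3)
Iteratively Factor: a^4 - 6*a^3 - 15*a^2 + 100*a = (a)*(a^3 - 6*a^2 - 15*a + 100) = a*(a + 4)*(a^2 - 10*a + 25) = a*(a - 5)*(a + 4)*(a - 5)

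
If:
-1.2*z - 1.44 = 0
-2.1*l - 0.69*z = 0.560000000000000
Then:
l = 0.13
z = -1.20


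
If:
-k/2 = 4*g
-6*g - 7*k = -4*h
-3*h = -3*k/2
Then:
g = 0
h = 0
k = 0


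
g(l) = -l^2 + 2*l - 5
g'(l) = 2 - 2*l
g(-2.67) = -17.47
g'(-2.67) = 7.34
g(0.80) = -4.04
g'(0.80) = 0.40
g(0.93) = -4.00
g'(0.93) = 0.14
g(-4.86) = -38.34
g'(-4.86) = 11.72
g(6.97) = -39.64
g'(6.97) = -11.94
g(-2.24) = -14.50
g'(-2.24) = 6.48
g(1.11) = -4.01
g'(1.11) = -0.22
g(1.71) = -4.50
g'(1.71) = -1.42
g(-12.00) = -173.00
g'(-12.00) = 26.00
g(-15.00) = -260.00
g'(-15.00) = 32.00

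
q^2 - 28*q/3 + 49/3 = (q - 7)*(q - 7/3)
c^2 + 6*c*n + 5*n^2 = (c + n)*(c + 5*n)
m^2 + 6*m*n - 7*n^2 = (m - n)*(m + 7*n)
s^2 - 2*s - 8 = (s - 4)*(s + 2)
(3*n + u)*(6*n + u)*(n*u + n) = 18*n^3*u + 18*n^3 + 9*n^2*u^2 + 9*n^2*u + n*u^3 + n*u^2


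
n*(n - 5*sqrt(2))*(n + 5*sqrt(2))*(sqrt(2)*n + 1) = sqrt(2)*n^4 + n^3 - 50*sqrt(2)*n^2 - 50*n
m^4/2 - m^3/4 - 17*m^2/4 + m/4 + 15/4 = (m/2 + 1/2)*(m - 3)*(m - 1)*(m + 5/2)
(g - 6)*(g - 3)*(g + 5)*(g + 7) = g^4 + 3*g^3 - 55*g^2 - 99*g + 630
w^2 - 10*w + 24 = (w - 6)*(w - 4)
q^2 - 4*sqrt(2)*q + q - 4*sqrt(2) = (q + 1)*(q - 4*sqrt(2))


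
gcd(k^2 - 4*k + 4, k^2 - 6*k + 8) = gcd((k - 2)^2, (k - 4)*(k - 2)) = k - 2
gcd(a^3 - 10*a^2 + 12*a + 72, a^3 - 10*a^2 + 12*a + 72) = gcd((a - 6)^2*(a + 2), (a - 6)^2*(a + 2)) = a^3 - 10*a^2 + 12*a + 72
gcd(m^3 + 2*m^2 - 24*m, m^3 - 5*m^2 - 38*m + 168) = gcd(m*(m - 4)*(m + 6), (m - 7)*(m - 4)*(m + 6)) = m^2 + 2*m - 24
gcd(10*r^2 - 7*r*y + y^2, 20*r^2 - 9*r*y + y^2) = -5*r + y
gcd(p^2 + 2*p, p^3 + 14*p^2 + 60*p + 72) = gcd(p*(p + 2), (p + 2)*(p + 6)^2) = p + 2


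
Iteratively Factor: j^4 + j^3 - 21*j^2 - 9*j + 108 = (j + 4)*(j^3 - 3*j^2 - 9*j + 27) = (j + 3)*(j + 4)*(j^2 - 6*j + 9) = (j - 3)*(j + 3)*(j + 4)*(j - 3)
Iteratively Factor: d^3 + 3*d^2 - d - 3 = (d + 3)*(d^2 - 1) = (d - 1)*(d + 3)*(d + 1)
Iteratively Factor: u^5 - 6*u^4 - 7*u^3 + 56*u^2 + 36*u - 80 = (u + 2)*(u^4 - 8*u^3 + 9*u^2 + 38*u - 40) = (u - 4)*(u + 2)*(u^3 - 4*u^2 - 7*u + 10) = (u - 4)*(u - 1)*(u + 2)*(u^2 - 3*u - 10) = (u - 5)*(u - 4)*(u - 1)*(u + 2)*(u + 2)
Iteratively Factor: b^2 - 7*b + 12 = (b - 4)*(b - 3)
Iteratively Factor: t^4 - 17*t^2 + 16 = (t - 4)*(t^3 + 4*t^2 - t - 4) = (t - 4)*(t + 4)*(t^2 - 1) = (t - 4)*(t + 1)*(t + 4)*(t - 1)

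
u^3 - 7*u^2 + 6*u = u*(u - 6)*(u - 1)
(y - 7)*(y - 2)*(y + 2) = y^3 - 7*y^2 - 4*y + 28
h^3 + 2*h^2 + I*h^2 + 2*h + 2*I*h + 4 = (h + 2)*(h - I)*(h + 2*I)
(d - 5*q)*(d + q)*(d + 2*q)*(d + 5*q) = d^4 + 3*d^3*q - 23*d^2*q^2 - 75*d*q^3 - 50*q^4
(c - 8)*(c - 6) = c^2 - 14*c + 48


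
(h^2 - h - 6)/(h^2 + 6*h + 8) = (h - 3)/(h + 4)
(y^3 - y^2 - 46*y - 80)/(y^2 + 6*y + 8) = (y^2 - 3*y - 40)/(y + 4)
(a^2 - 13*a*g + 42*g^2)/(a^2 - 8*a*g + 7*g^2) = (a - 6*g)/(a - g)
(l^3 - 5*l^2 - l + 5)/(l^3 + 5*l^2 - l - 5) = (l - 5)/(l + 5)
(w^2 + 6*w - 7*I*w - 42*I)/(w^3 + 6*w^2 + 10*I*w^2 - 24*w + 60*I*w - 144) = (w - 7*I)/(w^2 + 10*I*w - 24)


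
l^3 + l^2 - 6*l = l*(l - 2)*(l + 3)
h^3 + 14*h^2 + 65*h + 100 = (h + 4)*(h + 5)^2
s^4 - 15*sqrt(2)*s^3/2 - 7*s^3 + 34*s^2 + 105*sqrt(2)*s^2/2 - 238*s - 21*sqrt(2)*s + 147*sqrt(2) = (s - 7)*(s - 7*sqrt(2)/2)*(s - 3*sqrt(2))*(s - sqrt(2))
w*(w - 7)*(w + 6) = w^3 - w^2 - 42*w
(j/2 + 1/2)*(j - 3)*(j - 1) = j^3/2 - 3*j^2/2 - j/2 + 3/2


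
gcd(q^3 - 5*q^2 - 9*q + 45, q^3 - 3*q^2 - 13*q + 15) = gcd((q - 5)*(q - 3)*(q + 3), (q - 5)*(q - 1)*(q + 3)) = q^2 - 2*q - 15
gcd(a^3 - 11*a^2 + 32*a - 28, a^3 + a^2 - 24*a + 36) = a - 2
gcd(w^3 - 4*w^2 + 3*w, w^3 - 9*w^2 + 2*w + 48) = w - 3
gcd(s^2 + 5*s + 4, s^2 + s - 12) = s + 4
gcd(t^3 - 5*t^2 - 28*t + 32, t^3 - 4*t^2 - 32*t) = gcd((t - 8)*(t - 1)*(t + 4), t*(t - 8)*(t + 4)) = t^2 - 4*t - 32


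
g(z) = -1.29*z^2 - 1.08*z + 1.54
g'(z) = -2.58*z - 1.08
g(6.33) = -56.99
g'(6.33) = -17.41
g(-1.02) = 1.30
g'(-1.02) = 1.55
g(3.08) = -14.02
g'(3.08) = -9.03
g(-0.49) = 1.76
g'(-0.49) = 0.18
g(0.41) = 0.88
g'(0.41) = -2.14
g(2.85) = -12.02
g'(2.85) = -8.43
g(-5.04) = -25.78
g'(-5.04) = 11.92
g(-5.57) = -32.47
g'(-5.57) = 13.29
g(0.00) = 1.54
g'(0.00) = -1.08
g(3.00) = -13.31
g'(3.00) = -8.82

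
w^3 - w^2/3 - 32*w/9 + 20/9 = (w - 5/3)*(w - 2/3)*(w + 2)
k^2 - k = k*(k - 1)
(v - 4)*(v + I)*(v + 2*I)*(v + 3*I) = v^4 - 4*v^3 + 6*I*v^3 - 11*v^2 - 24*I*v^2 + 44*v - 6*I*v + 24*I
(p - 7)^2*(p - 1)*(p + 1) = p^4 - 14*p^3 + 48*p^2 + 14*p - 49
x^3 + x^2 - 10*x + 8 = (x - 2)*(x - 1)*(x + 4)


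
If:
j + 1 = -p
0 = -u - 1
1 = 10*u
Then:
No Solution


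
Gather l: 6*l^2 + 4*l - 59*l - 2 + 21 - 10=6*l^2 - 55*l + 9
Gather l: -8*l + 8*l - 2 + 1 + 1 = 0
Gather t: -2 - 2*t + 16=14 - 2*t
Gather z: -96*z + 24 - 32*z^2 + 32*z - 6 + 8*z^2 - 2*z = -24*z^2 - 66*z + 18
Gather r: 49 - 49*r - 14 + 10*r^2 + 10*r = 10*r^2 - 39*r + 35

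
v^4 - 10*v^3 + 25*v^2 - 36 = (v - 6)*(v - 3)*(v - 2)*(v + 1)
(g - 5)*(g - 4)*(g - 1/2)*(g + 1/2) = g^4 - 9*g^3 + 79*g^2/4 + 9*g/4 - 5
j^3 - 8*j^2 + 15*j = j*(j - 5)*(j - 3)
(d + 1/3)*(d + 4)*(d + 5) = d^3 + 28*d^2/3 + 23*d + 20/3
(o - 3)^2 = o^2 - 6*o + 9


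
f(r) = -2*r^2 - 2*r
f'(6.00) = -26.00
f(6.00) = -84.00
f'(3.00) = -14.00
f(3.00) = -24.00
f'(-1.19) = 2.76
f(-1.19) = -0.45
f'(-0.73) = 0.92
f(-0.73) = 0.39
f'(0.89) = -5.56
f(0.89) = -3.36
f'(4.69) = -20.76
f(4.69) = -53.37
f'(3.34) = -15.36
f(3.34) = -28.99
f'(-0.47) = -0.12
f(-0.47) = 0.50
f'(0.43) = -3.72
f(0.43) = -1.23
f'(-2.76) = 9.04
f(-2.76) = -9.72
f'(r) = -4*r - 2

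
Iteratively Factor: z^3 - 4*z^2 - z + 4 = (z - 1)*(z^2 - 3*z - 4) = (z - 1)*(z + 1)*(z - 4)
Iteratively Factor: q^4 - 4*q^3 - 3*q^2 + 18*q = (q)*(q^3 - 4*q^2 - 3*q + 18) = q*(q + 2)*(q^2 - 6*q + 9) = q*(q - 3)*(q + 2)*(q - 3)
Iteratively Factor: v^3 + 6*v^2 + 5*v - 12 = (v + 3)*(v^2 + 3*v - 4) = (v - 1)*(v + 3)*(v + 4)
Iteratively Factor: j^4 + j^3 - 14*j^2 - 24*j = (j)*(j^3 + j^2 - 14*j - 24) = j*(j + 2)*(j^2 - j - 12) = j*(j + 2)*(j + 3)*(j - 4)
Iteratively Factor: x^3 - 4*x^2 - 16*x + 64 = (x + 4)*(x^2 - 8*x + 16) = (x - 4)*(x + 4)*(x - 4)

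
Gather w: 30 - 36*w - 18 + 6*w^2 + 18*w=6*w^2 - 18*w + 12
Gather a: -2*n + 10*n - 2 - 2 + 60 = 8*n + 56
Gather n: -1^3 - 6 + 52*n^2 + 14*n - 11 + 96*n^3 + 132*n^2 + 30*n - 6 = 96*n^3 + 184*n^2 + 44*n - 24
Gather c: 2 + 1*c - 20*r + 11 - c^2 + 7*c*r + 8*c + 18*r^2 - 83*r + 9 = -c^2 + c*(7*r + 9) + 18*r^2 - 103*r + 22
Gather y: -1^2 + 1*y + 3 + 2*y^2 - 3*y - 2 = 2*y^2 - 2*y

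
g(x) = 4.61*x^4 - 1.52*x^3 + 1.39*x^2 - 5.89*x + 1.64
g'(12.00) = 31235.15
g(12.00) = 93097.52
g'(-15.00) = -63308.59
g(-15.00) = 238913.99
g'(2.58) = 287.61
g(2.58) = 173.85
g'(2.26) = 189.96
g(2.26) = 98.15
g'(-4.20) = -1464.19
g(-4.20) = 1598.00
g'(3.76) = 920.32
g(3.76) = 839.75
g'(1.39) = 38.69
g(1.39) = 9.27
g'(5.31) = 2641.16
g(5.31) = 3447.02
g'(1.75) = 83.84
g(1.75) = 30.68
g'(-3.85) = -1136.49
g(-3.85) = 1144.51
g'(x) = 18.44*x^3 - 4.56*x^2 + 2.78*x - 5.89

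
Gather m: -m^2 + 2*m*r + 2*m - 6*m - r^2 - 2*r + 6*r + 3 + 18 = -m^2 + m*(2*r - 4) - r^2 + 4*r + 21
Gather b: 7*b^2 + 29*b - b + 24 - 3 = 7*b^2 + 28*b + 21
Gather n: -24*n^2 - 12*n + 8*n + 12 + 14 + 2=-24*n^2 - 4*n + 28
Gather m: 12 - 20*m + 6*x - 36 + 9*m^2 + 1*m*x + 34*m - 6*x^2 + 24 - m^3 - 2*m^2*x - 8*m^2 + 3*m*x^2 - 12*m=-m^3 + m^2*(1 - 2*x) + m*(3*x^2 + x + 2) - 6*x^2 + 6*x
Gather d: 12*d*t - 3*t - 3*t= 12*d*t - 6*t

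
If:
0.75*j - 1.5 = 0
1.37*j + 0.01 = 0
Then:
No Solution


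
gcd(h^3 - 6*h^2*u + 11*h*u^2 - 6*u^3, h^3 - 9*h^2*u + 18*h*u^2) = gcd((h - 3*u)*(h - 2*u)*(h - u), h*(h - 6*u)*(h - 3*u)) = -h + 3*u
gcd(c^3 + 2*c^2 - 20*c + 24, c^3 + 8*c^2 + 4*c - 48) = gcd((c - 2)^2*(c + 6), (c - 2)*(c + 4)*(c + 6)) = c^2 + 4*c - 12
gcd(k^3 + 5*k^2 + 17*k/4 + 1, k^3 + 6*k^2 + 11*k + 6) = 1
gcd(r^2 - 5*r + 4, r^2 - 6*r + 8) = r - 4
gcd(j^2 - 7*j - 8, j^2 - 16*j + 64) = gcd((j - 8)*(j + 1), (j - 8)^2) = j - 8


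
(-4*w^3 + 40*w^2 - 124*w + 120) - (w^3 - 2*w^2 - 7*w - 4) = -5*w^3 + 42*w^2 - 117*w + 124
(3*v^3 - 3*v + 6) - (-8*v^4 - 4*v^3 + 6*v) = 8*v^4 + 7*v^3 - 9*v + 6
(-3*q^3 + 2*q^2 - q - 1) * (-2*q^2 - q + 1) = 6*q^5 - q^4 - 3*q^3 + 5*q^2 - 1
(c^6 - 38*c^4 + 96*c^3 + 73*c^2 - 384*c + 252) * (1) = c^6 - 38*c^4 + 96*c^3 + 73*c^2 - 384*c + 252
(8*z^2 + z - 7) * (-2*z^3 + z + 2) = -16*z^5 - 2*z^4 + 22*z^3 + 17*z^2 - 5*z - 14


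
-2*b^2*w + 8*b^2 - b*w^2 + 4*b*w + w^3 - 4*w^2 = (-2*b + w)*(b + w)*(w - 4)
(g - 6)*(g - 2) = g^2 - 8*g + 12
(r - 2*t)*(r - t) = r^2 - 3*r*t + 2*t^2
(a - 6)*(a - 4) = a^2 - 10*a + 24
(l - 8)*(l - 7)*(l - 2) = l^3 - 17*l^2 + 86*l - 112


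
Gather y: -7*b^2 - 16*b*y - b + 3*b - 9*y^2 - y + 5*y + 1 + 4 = -7*b^2 + 2*b - 9*y^2 + y*(4 - 16*b) + 5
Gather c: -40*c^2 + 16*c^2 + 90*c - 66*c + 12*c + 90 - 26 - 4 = -24*c^2 + 36*c + 60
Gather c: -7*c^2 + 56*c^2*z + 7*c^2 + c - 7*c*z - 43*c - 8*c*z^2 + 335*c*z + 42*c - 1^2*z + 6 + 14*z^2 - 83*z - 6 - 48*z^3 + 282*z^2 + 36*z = 56*c^2*z + c*(-8*z^2 + 328*z) - 48*z^3 + 296*z^2 - 48*z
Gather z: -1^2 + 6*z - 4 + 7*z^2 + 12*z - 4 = 7*z^2 + 18*z - 9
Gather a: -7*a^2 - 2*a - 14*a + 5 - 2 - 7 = -7*a^2 - 16*a - 4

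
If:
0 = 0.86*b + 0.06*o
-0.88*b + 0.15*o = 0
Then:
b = 0.00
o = 0.00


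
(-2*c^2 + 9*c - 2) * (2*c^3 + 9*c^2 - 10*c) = -4*c^5 + 97*c^3 - 108*c^2 + 20*c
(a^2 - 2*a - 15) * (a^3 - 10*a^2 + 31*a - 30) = a^5 - 12*a^4 + 36*a^3 + 58*a^2 - 405*a + 450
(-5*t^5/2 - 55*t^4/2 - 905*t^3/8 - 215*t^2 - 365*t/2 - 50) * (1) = -5*t^5/2 - 55*t^4/2 - 905*t^3/8 - 215*t^2 - 365*t/2 - 50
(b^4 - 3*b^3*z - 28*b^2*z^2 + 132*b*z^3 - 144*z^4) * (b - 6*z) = b^5 - 9*b^4*z - 10*b^3*z^2 + 300*b^2*z^3 - 936*b*z^4 + 864*z^5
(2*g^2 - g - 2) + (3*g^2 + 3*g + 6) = 5*g^2 + 2*g + 4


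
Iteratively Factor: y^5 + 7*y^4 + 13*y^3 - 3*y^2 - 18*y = (y + 2)*(y^4 + 5*y^3 + 3*y^2 - 9*y) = (y + 2)*(y + 3)*(y^3 + 2*y^2 - 3*y) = y*(y + 2)*(y + 3)*(y^2 + 2*y - 3) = y*(y - 1)*(y + 2)*(y + 3)*(y + 3)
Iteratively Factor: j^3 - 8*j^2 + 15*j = (j - 3)*(j^2 - 5*j) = j*(j - 3)*(j - 5)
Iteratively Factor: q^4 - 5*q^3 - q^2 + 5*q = (q)*(q^3 - 5*q^2 - q + 5) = q*(q - 1)*(q^2 - 4*q - 5) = q*(q - 1)*(q + 1)*(q - 5)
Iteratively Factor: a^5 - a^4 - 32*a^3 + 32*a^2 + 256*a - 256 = (a - 4)*(a^4 + 3*a^3 - 20*a^2 - 48*a + 64) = (a - 4)*(a + 4)*(a^3 - a^2 - 16*a + 16) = (a - 4)*(a + 4)^2*(a^2 - 5*a + 4) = (a - 4)^2*(a + 4)^2*(a - 1)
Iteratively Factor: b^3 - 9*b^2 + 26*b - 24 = (b - 4)*(b^2 - 5*b + 6) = (b - 4)*(b - 3)*(b - 2)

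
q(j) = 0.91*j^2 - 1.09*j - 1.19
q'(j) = 1.82*j - 1.09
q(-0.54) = -0.34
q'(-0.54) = -2.07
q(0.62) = -1.52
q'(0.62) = 0.04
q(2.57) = 2.02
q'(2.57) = 3.59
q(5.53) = 20.61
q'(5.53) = 8.97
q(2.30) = 1.12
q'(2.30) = 3.10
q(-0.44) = -0.53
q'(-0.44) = -1.89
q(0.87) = -1.45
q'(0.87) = 0.49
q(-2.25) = 5.87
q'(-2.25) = -5.18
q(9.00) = 62.71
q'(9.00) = 15.29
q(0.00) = -1.19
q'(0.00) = -1.09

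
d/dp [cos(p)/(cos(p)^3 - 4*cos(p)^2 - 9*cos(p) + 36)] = 2*(cos(p)^3 - 2*cos(p)^2 - 18)*sin(p)/((cos(p) - 4)^2*(cos(p) - 3)^2*(cos(p) + 3)^2)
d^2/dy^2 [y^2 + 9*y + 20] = 2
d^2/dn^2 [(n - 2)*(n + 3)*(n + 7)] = 6*n + 16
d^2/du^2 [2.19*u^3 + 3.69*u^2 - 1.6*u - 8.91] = 13.14*u + 7.38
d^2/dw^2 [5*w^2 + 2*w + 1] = 10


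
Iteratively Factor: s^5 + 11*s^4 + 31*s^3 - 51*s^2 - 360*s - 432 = (s + 4)*(s^4 + 7*s^3 + 3*s^2 - 63*s - 108) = (s + 3)*(s + 4)*(s^3 + 4*s^2 - 9*s - 36) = (s - 3)*(s + 3)*(s + 4)*(s^2 + 7*s + 12) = (s - 3)*(s + 3)^2*(s + 4)*(s + 4)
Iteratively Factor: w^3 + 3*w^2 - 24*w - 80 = (w + 4)*(w^2 - w - 20) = (w + 4)^2*(w - 5)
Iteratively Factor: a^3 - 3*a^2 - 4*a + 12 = (a + 2)*(a^2 - 5*a + 6) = (a - 2)*(a + 2)*(a - 3)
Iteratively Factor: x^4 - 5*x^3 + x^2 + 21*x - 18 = (x - 3)*(x^3 - 2*x^2 - 5*x + 6) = (x - 3)*(x - 1)*(x^2 - x - 6) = (x - 3)^2*(x - 1)*(x + 2)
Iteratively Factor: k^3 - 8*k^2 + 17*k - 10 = (k - 5)*(k^2 - 3*k + 2) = (k - 5)*(k - 1)*(k - 2)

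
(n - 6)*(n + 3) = n^2 - 3*n - 18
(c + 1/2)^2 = c^2 + c + 1/4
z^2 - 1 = (z - 1)*(z + 1)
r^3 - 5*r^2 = r^2*(r - 5)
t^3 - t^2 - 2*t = t*(t - 2)*(t + 1)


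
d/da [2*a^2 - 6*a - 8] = 4*a - 6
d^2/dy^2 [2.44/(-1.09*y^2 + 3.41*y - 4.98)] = (5.797928*y^2 - 18.138472*y - 2.44*(2.18*y - 3.41)*(4.36*y - 6.82) + 26.489616)/(1.09*y^2 - 3.41*y + 4.98)^3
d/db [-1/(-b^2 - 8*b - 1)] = 2*(-b - 4)/(b^2 + 8*b + 1)^2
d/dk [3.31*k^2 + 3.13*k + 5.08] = 6.62*k + 3.13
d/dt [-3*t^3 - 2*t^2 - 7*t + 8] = -9*t^2 - 4*t - 7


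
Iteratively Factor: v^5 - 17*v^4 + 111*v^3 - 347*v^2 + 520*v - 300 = (v - 3)*(v^4 - 14*v^3 + 69*v^2 - 140*v + 100) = (v - 3)*(v - 2)*(v^3 - 12*v^2 + 45*v - 50) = (v - 3)*(v - 2)^2*(v^2 - 10*v + 25) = (v - 5)*(v - 3)*(v - 2)^2*(v - 5)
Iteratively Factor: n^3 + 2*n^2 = (n)*(n^2 + 2*n) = n*(n + 2)*(n)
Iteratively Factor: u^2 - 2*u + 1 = (u - 1)*(u - 1)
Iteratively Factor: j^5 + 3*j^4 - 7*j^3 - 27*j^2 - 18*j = (j - 3)*(j^4 + 6*j^3 + 11*j^2 + 6*j) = (j - 3)*(j + 2)*(j^3 + 4*j^2 + 3*j) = (j - 3)*(j + 2)*(j + 3)*(j^2 + j) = j*(j - 3)*(j + 2)*(j + 3)*(j + 1)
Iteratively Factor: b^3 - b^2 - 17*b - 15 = (b + 3)*(b^2 - 4*b - 5) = (b + 1)*(b + 3)*(b - 5)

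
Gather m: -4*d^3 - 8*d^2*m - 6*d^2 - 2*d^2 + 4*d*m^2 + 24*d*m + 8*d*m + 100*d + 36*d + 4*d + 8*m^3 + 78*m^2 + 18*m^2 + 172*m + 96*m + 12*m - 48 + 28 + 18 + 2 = -4*d^3 - 8*d^2 + 140*d + 8*m^3 + m^2*(4*d + 96) + m*(-8*d^2 + 32*d + 280)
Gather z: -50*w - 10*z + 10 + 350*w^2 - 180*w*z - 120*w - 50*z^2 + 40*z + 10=350*w^2 - 170*w - 50*z^2 + z*(30 - 180*w) + 20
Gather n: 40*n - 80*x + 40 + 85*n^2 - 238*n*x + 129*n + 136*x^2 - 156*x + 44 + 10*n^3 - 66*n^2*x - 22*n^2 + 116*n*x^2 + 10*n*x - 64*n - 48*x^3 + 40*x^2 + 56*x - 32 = 10*n^3 + n^2*(63 - 66*x) + n*(116*x^2 - 228*x + 105) - 48*x^3 + 176*x^2 - 180*x + 52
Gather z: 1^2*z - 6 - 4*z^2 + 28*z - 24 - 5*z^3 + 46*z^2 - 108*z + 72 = -5*z^3 + 42*z^2 - 79*z + 42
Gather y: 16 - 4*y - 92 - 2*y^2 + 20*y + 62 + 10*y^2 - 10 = 8*y^2 + 16*y - 24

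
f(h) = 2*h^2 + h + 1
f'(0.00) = 1.00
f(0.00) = 1.00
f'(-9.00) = -35.00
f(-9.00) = 154.00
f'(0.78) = 4.12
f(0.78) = 3.00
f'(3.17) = 13.68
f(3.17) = 24.27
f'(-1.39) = -4.56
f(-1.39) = 3.47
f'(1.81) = 8.24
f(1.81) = 9.36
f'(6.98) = 28.92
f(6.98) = 105.42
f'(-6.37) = -24.48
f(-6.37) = 75.78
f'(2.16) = 9.64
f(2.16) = 12.49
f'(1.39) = 6.56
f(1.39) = 6.25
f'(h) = 4*h + 1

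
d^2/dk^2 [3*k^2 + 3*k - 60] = 6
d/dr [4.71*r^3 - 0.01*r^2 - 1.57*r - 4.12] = 14.13*r^2 - 0.02*r - 1.57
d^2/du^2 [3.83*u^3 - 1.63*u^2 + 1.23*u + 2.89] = 22.98*u - 3.26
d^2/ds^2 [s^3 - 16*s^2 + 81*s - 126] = 6*s - 32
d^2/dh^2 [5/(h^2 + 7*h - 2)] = 10*(-h^2 - 7*h + (2*h + 7)^2 + 2)/(h^2 + 7*h - 2)^3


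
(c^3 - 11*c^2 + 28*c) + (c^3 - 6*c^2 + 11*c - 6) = 2*c^3 - 17*c^2 + 39*c - 6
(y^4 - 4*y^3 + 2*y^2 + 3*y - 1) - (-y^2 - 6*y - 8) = y^4 - 4*y^3 + 3*y^2 + 9*y + 7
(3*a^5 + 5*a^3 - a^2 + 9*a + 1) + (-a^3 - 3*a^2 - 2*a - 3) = 3*a^5 + 4*a^3 - 4*a^2 + 7*a - 2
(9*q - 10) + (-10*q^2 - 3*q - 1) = -10*q^2 + 6*q - 11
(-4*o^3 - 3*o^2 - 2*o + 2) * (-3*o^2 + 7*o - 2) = 12*o^5 - 19*o^4 - 7*o^3 - 14*o^2 + 18*o - 4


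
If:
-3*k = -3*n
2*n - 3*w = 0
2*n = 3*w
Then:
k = 3*w/2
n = 3*w/2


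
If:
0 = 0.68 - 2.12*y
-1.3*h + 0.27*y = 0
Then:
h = 0.07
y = 0.32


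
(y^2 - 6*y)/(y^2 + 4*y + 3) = y*(y - 6)/(y^2 + 4*y + 3)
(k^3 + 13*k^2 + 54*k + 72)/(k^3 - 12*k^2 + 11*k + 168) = (k^2 + 10*k + 24)/(k^2 - 15*k + 56)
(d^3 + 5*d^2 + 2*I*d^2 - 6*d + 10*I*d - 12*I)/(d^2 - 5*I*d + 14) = (d^2 + 5*d - 6)/(d - 7*I)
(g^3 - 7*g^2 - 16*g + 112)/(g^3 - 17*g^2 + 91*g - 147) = (g^2 - 16)/(g^2 - 10*g + 21)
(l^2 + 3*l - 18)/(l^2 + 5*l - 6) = (l - 3)/(l - 1)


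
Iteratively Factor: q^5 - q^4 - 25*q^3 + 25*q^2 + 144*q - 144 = (q + 4)*(q^4 - 5*q^3 - 5*q^2 + 45*q - 36) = (q - 4)*(q + 4)*(q^3 - q^2 - 9*q + 9) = (q - 4)*(q - 3)*(q + 4)*(q^2 + 2*q - 3) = (q - 4)*(q - 3)*(q + 3)*(q + 4)*(q - 1)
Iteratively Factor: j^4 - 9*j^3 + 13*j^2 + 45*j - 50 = (j - 5)*(j^3 - 4*j^2 - 7*j + 10) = (j - 5)*(j + 2)*(j^2 - 6*j + 5) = (j - 5)*(j - 1)*(j + 2)*(j - 5)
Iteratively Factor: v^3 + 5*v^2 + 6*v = (v)*(v^2 + 5*v + 6) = v*(v + 2)*(v + 3)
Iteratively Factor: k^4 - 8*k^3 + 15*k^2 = (k)*(k^3 - 8*k^2 + 15*k) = k^2*(k^2 - 8*k + 15) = k^2*(k - 3)*(k - 5)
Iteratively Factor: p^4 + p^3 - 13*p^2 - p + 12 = (p + 1)*(p^3 - 13*p + 12) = (p - 1)*(p + 1)*(p^2 + p - 12) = (p - 3)*(p - 1)*(p + 1)*(p + 4)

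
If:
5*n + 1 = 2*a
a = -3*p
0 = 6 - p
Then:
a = -18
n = -37/5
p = 6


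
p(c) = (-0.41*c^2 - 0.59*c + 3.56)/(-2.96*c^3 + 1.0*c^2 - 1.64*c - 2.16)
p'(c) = (-0.82*c - 0.59)/(-2.96*c^3 + 1.0*c^2 - 1.64*c - 2.16) + (-0.41*c^2 - 0.59*c + 3.56)*(8.88*c^2 - 2.0*c + 1.64)/(-2.96*c^3 + 1.0*c^2 - 1.64*c - 2.16)^2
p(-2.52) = 0.04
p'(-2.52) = 0.08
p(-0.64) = 50.16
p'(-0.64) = 4376.47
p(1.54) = -0.13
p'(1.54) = 0.33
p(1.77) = -0.07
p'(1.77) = 0.21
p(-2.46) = 0.05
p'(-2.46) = 0.08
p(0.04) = -1.59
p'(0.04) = 1.41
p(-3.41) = 0.01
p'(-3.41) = 0.02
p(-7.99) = -0.01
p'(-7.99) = -0.00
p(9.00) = 0.02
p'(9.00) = -0.00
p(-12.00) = -0.01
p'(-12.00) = -0.00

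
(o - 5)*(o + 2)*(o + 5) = o^3 + 2*o^2 - 25*o - 50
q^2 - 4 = (q - 2)*(q + 2)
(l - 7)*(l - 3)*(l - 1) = l^3 - 11*l^2 + 31*l - 21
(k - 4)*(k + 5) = k^2 + k - 20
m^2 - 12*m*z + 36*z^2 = (m - 6*z)^2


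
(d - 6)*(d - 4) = d^2 - 10*d + 24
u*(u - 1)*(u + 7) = u^3 + 6*u^2 - 7*u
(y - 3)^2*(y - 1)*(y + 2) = y^4 - 5*y^3 + y^2 + 21*y - 18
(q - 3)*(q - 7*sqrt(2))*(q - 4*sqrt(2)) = q^3 - 11*sqrt(2)*q^2 - 3*q^2 + 33*sqrt(2)*q + 56*q - 168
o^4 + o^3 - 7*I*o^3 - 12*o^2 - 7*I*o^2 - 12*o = o*(o + 1)*(o - 4*I)*(o - 3*I)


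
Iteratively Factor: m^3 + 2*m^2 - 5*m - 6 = (m + 1)*(m^2 + m - 6) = (m - 2)*(m + 1)*(m + 3)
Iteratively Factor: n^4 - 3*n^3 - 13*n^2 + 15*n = (n - 1)*(n^3 - 2*n^2 - 15*n) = (n - 1)*(n + 3)*(n^2 - 5*n) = (n - 5)*(n - 1)*(n + 3)*(n)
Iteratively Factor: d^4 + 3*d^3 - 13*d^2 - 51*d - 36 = (d + 1)*(d^3 + 2*d^2 - 15*d - 36) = (d - 4)*(d + 1)*(d^2 + 6*d + 9) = (d - 4)*(d + 1)*(d + 3)*(d + 3)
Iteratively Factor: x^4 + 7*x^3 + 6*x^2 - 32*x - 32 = (x + 1)*(x^3 + 6*x^2 - 32) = (x - 2)*(x + 1)*(x^2 + 8*x + 16) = (x - 2)*(x + 1)*(x + 4)*(x + 4)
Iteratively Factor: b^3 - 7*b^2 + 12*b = (b - 4)*(b^2 - 3*b) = (b - 4)*(b - 3)*(b)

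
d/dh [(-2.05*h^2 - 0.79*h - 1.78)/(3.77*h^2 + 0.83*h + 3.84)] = (1.2768*h^2 - 2.3228*h - 1.5562)/(14.2129*h^4 + 6.2582*h^3 + 29.6425*h^2 + 6.3744*h + 14.7456)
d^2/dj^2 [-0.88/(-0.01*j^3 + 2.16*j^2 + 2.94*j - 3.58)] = ((3.8016 - 0.0528*j)*(0.01*j^3 - 2.16*j^2 - 2.94*j + 3.58) + 0.88*(-0.06*j^2 + 8.64*j + 5.88)*(-0.03*j^2 + 4.32*j + 2.94))/(0.01*j^3 - 2.16*j^2 - 2.94*j + 3.58)^3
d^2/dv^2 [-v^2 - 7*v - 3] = -2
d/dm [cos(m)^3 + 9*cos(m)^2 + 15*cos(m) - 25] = 3*(sin(m)^2 - 6*cos(m) - 6)*sin(m)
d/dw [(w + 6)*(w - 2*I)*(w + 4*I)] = 3*w^2 + 4*w*(3 + I) + 8 + 12*I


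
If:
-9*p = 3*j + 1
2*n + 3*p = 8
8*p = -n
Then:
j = 59/39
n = 64/13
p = -8/13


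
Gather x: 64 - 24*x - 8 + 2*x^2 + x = 2*x^2 - 23*x + 56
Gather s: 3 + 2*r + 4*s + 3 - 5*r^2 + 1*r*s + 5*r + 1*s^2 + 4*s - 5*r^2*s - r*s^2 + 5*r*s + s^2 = -5*r^2 + 7*r + s^2*(2 - r) + s*(-5*r^2 + 6*r + 8) + 6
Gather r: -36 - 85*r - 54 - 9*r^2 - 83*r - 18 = -9*r^2 - 168*r - 108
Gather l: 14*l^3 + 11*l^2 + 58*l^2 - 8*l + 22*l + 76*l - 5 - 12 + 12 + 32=14*l^3 + 69*l^2 + 90*l + 27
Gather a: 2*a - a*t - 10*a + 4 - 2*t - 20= a*(-t - 8) - 2*t - 16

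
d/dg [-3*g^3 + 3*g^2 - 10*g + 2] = -9*g^2 + 6*g - 10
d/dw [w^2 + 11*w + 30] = 2*w + 11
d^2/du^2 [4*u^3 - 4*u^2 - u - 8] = 24*u - 8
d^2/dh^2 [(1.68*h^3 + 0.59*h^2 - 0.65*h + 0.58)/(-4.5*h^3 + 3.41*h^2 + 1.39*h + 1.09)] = (-75.4542000000001*h^6 + 15.9246000000001*h^5 - 321.813*h^4 + 136.72434*h^3 + 17.44623*h^2 - 60.03621*h - 1.30122)/(91.125*h^9 - 207.1575*h^8 + 72.53685*h^7 + 22.107979*h^6 + 77.950473*h^5 - 16.88157*h^4 - 17.645215*h^3 - 18.47223*h^2 - 4.954377*h - 1.295029)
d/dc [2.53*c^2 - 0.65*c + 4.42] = 5.06*c - 0.65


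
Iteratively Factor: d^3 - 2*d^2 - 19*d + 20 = (d - 5)*(d^2 + 3*d - 4) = (d - 5)*(d - 1)*(d + 4)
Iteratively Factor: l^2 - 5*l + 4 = (l - 1)*(l - 4)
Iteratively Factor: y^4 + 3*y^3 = (y)*(y^3 + 3*y^2) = y*(y + 3)*(y^2) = y^2*(y + 3)*(y)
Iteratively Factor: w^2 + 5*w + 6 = (w + 3)*(w + 2)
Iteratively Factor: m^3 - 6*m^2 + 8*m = (m - 4)*(m^2 - 2*m) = m*(m - 4)*(m - 2)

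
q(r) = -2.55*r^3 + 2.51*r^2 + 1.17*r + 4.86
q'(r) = -7.65*r^2 + 5.02*r + 1.17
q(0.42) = 5.61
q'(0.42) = 1.93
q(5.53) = -343.15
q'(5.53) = -205.01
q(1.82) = -0.07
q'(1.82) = -15.03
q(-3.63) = 155.66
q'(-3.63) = -117.86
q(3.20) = -49.25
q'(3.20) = -61.10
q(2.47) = -15.36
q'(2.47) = -33.10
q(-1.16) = 10.86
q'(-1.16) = -14.95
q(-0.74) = 6.40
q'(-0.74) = -6.73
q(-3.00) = 92.79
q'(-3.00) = -82.74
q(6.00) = -448.56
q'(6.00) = -244.11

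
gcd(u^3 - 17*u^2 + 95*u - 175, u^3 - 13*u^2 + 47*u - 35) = u^2 - 12*u + 35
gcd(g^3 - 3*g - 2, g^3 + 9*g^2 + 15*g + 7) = g^2 + 2*g + 1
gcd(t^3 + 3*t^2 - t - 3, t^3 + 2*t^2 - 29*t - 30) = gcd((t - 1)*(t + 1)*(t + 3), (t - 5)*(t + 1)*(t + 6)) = t + 1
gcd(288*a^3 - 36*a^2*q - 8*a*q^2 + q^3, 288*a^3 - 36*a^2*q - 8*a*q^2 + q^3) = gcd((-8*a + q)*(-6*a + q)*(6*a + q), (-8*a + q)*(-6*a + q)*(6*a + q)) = 288*a^3 - 36*a^2*q - 8*a*q^2 + q^3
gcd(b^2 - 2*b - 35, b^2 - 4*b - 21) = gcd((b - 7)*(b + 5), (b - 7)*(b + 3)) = b - 7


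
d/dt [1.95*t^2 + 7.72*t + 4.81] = 3.9*t + 7.72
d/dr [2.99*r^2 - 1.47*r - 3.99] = 5.98*r - 1.47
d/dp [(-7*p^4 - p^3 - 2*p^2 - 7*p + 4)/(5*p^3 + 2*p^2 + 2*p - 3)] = (-35*p^6 - 28*p^5 - 34*p^4 + 150*p^3 - 41*p^2 - 4*p + 13)/(25*p^6 + 20*p^5 + 24*p^4 - 22*p^3 - 8*p^2 - 12*p + 9)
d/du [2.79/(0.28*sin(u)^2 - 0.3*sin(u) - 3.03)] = (0.837 - 1.5624*sin(u))*cos(u)/(-0.28*sin(u)^2 + 0.3*sin(u) + 3.03)^2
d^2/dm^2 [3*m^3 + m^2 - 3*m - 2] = 18*m + 2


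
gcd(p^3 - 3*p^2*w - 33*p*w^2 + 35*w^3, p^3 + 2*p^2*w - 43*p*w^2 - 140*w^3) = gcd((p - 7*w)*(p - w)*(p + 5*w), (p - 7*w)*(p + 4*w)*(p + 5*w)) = p^2 - 2*p*w - 35*w^2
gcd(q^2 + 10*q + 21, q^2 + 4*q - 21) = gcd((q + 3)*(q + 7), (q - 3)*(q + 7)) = q + 7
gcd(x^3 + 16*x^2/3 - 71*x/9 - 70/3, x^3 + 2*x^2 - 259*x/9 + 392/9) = x - 7/3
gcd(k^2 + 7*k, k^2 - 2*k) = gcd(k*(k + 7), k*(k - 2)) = k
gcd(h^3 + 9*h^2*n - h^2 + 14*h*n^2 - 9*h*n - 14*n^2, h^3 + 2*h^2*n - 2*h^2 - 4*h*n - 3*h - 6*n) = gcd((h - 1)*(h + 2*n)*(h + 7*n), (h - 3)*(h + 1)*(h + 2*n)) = h + 2*n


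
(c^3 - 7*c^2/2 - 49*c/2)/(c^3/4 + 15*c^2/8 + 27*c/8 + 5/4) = 4*c*(2*c^2 - 7*c - 49)/(2*c^3 + 15*c^2 + 27*c + 10)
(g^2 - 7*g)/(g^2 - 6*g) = (g - 7)/(g - 6)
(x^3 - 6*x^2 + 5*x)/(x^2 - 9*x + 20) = x*(x - 1)/(x - 4)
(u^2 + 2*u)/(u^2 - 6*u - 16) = u/(u - 8)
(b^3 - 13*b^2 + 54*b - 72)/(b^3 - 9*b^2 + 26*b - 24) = (b - 6)/(b - 2)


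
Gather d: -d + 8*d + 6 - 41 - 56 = 7*d - 91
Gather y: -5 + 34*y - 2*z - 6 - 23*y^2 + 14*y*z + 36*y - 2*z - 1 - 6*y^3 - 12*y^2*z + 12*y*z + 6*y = -6*y^3 + y^2*(-12*z - 23) + y*(26*z + 76) - 4*z - 12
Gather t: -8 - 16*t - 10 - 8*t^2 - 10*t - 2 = -8*t^2 - 26*t - 20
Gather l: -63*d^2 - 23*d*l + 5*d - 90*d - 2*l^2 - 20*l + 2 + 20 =-63*d^2 - 85*d - 2*l^2 + l*(-23*d - 20) + 22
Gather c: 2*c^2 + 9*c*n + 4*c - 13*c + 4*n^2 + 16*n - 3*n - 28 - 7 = 2*c^2 + c*(9*n - 9) + 4*n^2 + 13*n - 35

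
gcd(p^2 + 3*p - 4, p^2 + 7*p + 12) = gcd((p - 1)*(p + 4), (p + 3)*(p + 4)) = p + 4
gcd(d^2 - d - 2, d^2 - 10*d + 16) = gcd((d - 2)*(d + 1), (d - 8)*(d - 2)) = d - 2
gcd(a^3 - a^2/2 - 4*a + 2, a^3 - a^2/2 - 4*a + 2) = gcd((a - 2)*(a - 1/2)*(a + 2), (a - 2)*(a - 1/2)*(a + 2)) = a^3 - a^2/2 - 4*a + 2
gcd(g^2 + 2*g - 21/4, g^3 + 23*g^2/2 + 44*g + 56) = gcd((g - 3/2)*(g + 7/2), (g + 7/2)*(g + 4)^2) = g + 7/2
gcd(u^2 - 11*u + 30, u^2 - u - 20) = u - 5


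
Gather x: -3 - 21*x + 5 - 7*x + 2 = 4 - 28*x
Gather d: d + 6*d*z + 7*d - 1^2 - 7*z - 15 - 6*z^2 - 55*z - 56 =d*(6*z + 8) - 6*z^2 - 62*z - 72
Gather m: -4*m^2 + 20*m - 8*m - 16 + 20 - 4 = -4*m^2 + 12*m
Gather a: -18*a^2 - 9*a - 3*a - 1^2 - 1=-18*a^2 - 12*a - 2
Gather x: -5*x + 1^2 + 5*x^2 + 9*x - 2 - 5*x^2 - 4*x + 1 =0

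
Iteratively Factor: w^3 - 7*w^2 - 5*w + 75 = (w + 3)*(w^2 - 10*w + 25) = (w - 5)*(w + 3)*(w - 5)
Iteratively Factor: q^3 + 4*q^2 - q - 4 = (q - 1)*(q^2 + 5*q + 4) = (q - 1)*(q + 4)*(q + 1)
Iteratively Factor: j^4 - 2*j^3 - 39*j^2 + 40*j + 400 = (j + 4)*(j^3 - 6*j^2 - 15*j + 100) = (j - 5)*(j + 4)*(j^2 - j - 20) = (j - 5)*(j + 4)^2*(j - 5)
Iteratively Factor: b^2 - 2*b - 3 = (b + 1)*(b - 3)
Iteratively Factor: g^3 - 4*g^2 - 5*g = (g + 1)*(g^2 - 5*g) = (g - 5)*(g + 1)*(g)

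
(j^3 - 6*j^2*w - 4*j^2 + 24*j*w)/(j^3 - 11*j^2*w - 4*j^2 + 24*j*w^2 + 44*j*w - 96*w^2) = j*(j - 6*w)/(j^2 - 11*j*w + 24*w^2)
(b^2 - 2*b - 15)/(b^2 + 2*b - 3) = (b - 5)/(b - 1)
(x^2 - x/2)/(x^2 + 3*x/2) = (2*x - 1)/(2*x + 3)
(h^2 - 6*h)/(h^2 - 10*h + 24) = h/(h - 4)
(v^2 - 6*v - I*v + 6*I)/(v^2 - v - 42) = (-v^2 + 6*v + I*v - 6*I)/(-v^2 + v + 42)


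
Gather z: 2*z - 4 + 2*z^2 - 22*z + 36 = 2*z^2 - 20*z + 32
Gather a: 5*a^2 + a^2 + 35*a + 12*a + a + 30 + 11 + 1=6*a^2 + 48*a + 42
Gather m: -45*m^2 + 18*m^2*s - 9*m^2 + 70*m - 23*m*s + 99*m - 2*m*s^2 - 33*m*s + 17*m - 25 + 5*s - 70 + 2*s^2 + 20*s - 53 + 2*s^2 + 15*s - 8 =m^2*(18*s - 54) + m*(-2*s^2 - 56*s + 186) + 4*s^2 + 40*s - 156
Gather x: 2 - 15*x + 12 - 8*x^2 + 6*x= -8*x^2 - 9*x + 14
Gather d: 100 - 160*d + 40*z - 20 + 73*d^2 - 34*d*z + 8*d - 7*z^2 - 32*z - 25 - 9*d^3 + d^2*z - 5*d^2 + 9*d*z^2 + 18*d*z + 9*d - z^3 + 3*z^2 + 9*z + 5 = -9*d^3 + d^2*(z + 68) + d*(9*z^2 - 16*z - 143) - z^3 - 4*z^2 + 17*z + 60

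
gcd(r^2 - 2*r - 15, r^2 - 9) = r + 3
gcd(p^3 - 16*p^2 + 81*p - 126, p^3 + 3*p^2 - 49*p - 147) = p - 7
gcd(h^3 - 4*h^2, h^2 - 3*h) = h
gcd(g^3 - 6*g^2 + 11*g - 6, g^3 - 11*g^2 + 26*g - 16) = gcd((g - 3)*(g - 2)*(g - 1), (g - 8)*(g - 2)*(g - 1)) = g^2 - 3*g + 2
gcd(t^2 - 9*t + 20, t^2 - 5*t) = t - 5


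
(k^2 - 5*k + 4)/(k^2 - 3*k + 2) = (k - 4)/(k - 2)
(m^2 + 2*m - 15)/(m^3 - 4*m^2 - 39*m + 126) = (m + 5)/(m^2 - m - 42)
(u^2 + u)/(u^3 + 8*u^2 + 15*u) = (u + 1)/(u^2 + 8*u + 15)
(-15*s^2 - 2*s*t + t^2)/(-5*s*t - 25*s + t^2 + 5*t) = (3*s + t)/(t + 5)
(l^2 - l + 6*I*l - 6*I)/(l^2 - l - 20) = (-l^2 + l - 6*I*l + 6*I)/(-l^2 + l + 20)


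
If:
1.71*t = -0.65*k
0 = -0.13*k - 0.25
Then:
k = -1.92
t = 0.73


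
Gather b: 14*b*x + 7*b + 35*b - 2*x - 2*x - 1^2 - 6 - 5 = b*(14*x + 42) - 4*x - 12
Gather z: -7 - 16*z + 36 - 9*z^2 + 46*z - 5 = -9*z^2 + 30*z + 24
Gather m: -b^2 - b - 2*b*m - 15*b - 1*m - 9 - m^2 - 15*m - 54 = -b^2 - 16*b - m^2 + m*(-2*b - 16) - 63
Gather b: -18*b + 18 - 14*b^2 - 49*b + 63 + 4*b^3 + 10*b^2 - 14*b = 4*b^3 - 4*b^2 - 81*b + 81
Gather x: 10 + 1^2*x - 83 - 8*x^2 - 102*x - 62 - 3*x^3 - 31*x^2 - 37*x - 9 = -3*x^3 - 39*x^2 - 138*x - 144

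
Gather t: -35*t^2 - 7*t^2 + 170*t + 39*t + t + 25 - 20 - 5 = -42*t^2 + 210*t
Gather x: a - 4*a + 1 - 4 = -3*a - 3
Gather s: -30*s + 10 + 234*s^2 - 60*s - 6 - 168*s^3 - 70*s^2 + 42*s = -168*s^3 + 164*s^2 - 48*s + 4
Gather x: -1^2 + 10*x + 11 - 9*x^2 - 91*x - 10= -9*x^2 - 81*x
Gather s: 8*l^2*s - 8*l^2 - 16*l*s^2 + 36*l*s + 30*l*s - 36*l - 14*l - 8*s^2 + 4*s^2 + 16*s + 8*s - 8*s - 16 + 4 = -8*l^2 - 50*l + s^2*(-16*l - 4) + s*(8*l^2 + 66*l + 16) - 12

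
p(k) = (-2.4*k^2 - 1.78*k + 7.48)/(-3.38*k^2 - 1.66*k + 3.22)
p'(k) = (-4.8*k - 1.78)/(-3.38*k^2 - 1.66*k + 3.22) + (6.76*k + 1.66)*(-2.4*k^2 - 1.78*k + 7.48)/(-3.38*k^2 - 1.66*k + 3.22)^2 = (-2.0324*k^2 + 35.1088*k + 6.6852)/(11.4244*k^4 + 11.2216*k^3 - 19.0116*k^2 - 10.6904*k + 10.3684)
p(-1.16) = 10.57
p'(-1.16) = -103.02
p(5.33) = 0.69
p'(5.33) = 0.01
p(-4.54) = 0.58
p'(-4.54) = -0.06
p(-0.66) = 2.68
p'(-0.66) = -2.15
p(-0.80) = 3.09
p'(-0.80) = -3.99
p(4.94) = 0.68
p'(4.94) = 0.02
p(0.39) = 3.12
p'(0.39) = 4.74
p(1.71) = 0.27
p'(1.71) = 0.67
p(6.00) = 0.70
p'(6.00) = 0.01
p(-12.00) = 0.68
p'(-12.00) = -0.00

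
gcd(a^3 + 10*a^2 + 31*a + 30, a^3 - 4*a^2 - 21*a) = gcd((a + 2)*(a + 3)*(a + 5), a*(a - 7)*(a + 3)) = a + 3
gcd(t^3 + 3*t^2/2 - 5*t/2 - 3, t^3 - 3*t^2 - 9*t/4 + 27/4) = t - 3/2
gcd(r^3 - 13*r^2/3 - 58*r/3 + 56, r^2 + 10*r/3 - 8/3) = r + 4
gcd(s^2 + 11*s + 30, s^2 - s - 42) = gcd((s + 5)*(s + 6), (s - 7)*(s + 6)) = s + 6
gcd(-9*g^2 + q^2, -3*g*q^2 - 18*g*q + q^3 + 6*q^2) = -3*g + q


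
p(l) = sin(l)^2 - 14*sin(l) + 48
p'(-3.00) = 14.14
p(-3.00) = 50.00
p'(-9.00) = 13.51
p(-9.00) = 53.94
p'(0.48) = -11.60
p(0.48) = 41.75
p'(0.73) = -9.44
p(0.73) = 39.11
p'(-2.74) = 13.61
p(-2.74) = 53.63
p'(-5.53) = -9.22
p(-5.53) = 38.89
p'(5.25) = -8.05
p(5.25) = 60.76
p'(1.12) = -5.32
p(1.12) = 36.21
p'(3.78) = 12.20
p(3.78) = 56.70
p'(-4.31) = 4.76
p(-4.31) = 35.96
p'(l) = 2*sin(l)*cos(l) - 14*cos(l)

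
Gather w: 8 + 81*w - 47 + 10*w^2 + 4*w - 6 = 10*w^2 + 85*w - 45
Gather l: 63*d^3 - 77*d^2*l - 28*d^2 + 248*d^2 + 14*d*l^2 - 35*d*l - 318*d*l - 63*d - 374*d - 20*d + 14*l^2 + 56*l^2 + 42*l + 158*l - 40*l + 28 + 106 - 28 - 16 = 63*d^3 + 220*d^2 - 457*d + l^2*(14*d + 70) + l*(-77*d^2 - 353*d + 160) + 90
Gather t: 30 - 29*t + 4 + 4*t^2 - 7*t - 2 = 4*t^2 - 36*t + 32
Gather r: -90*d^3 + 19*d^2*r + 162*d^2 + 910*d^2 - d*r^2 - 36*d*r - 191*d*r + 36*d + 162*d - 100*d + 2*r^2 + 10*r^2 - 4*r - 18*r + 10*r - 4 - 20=-90*d^3 + 1072*d^2 + 98*d + r^2*(12 - d) + r*(19*d^2 - 227*d - 12) - 24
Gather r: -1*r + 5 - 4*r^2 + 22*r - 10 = -4*r^2 + 21*r - 5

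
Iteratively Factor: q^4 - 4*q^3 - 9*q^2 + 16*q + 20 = (q - 2)*(q^3 - 2*q^2 - 13*q - 10) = (q - 5)*(q - 2)*(q^2 + 3*q + 2) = (q - 5)*(q - 2)*(q + 1)*(q + 2)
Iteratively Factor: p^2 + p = (p)*(p + 1)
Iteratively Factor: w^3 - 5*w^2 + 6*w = (w - 2)*(w^2 - 3*w) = (w - 3)*(w - 2)*(w)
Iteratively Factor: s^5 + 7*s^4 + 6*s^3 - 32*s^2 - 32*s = (s + 1)*(s^4 + 6*s^3 - 32*s) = (s - 2)*(s + 1)*(s^3 + 8*s^2 + 16*s) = (s - 2)*(s + 1)*(s + 4)*(s^2 + 4*s) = s*(s - 2)*(s + 1)*(s + 4)*(s + 4)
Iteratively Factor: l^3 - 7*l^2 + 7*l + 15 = (l - 5)*(l^2 - 2*l - 3) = (l - 5)*(l - 3)*(l + 1)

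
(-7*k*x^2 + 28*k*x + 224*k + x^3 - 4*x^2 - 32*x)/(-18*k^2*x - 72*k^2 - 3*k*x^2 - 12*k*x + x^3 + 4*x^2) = (-7*k*x + 56*k + x^2 - 8*x)/(-18*k^2 - 3*k*x + x^2)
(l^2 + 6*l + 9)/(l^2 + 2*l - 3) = (l + 3)/(l - 1)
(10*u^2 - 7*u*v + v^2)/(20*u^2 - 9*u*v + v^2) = (2*u - v)/(4*u - v)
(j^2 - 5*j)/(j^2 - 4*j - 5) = j/(j + 1)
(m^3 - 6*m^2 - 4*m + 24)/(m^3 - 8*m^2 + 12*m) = (m + 2)/m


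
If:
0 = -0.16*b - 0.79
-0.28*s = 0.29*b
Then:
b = -4.94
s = 5.11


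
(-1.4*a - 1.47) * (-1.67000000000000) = 2.338*a + 2.4549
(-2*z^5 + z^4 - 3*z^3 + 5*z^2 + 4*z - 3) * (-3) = 6*z^5 - 3*z^4 + 9*z^3 - 15*z^2 - 12*z + 9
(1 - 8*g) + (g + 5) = 6 - 7*g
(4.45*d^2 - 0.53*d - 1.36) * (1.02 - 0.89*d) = -3.9605*d^3 + 5.0107*d^2 + 0.6698*d - 1.3872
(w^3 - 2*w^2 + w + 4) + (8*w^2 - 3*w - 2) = w^3 + 6*w^2 - 2*w + 2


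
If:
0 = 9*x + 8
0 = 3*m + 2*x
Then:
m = 16/27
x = -8/9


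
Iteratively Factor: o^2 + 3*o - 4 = (o + 4)*(o - 1)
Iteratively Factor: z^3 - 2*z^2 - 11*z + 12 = (z - 4)*(z^2 + 2*z - 3) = (z - 4)*(z + 3)*(z - 1)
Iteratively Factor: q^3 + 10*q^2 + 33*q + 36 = (q + 3)*(q^2 + 7*q + 12) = (q + 3)^2*(q + 4)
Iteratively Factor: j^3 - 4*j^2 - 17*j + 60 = (j - 3)*(j^2 - j - 20) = (j - 3)*(j + 4)*(j - 5)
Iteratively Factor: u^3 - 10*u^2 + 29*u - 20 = (u - 4)*(u^2 - 6*u + 5) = (u - 5)*(u - 4)*(u - 1)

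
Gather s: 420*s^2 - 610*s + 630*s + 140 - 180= 420*s^2 + 20*s - 40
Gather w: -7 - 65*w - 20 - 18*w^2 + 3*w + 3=-18*w^2 - 62*w - 24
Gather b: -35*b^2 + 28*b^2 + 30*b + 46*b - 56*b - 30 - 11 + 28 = -7*b^2 + 20*b - 13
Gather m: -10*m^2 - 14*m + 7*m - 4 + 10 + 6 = -10*m^2 - 7*m + 12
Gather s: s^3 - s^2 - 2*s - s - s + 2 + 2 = s^3 - s^2 - 4*s + 4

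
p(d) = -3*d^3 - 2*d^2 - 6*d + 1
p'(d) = -9*d^2 - 4*d - 6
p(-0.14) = 1.81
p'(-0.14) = -5.62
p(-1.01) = 8.11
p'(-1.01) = -11.14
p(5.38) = -556.33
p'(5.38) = -288.02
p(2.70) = -88.83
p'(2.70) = -82.41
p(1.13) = -12.66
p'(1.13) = -22.01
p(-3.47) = 123.08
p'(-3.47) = -100.49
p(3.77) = -210.79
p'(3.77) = -149.00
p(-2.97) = 79.77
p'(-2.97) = -73.51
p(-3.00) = 82.00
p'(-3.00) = -75.00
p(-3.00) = 82.00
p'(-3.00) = -75.00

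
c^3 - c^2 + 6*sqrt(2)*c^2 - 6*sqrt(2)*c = c*(c - 1)*(c + 6*sqrt(2))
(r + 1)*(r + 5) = r^2 + 6*r + 5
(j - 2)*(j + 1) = j^2 - j - 2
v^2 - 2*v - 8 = (v - 4)*(v + 2)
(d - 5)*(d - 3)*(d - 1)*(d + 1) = d^4 - 8*d^3 + 14*d^2 + 8*d - 15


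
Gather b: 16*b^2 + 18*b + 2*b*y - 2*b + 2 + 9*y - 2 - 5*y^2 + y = 16*b^2 + b*(2*y + 16) - 5*y^2 + 10*y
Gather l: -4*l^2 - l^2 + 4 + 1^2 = 5 - 5*l^2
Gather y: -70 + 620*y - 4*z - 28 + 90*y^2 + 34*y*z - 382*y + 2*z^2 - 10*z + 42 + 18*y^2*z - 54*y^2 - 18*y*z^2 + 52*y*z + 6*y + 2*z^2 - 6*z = y^2*(18*z + 36) + y*(-18*z^2 + 86*z + 244) + 4*z^2 - 20*z - 56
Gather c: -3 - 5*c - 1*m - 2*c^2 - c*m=-2*c^2 + c*(-m - 5) - m - 3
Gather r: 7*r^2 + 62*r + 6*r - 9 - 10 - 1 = 7*r^2 + 68*r - 20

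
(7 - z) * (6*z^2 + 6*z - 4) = -6*z^3 + 36*z^2 + 46*z - 28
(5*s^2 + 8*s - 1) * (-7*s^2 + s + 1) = -35*s^4 - 51*s^3 + 20*s^2 + 7*s - 1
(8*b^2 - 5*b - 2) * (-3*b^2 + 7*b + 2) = -24*b^4 + 71*b^3 - 13*b^2 - 24*b - 4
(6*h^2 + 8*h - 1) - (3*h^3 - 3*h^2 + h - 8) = -3*h^3 + 9*h^2 + 7*h + 7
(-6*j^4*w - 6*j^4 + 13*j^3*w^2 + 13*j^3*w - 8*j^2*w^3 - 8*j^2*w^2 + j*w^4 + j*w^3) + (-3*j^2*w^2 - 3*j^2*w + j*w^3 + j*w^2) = -6*j^4*w - 6*j^4 + 13*j^3*w^2 + 13*j^3*w - 8*j^2*w^3 - 11*j^2*w^2 - 3*j^2*w + j*w^4 + 2*j*w^3 + j*w^2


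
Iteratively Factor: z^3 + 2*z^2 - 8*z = (z + 4)*(z^2 - 2*z) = (z - 2)*(z + 4)*(z)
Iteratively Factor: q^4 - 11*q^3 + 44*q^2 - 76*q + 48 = (q - 3)*(q^3 - 8*q^2 + 20*q - 16) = (q - 3)*(q - 2)*(q^2 - 6*q + 8) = (q - 4)*(q - 3)*(q - 2)*(q - 2)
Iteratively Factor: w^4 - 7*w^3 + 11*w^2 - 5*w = (w)*(w^3 - 7*w^2 + 11*w - 5) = w*(w - 1)*(w^2 - 6*w + 5) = w*(w - 1)^2*(w - 5)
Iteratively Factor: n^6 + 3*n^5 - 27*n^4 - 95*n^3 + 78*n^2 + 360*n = (n - 5)*(n^5 + 8*n^4 + 13*n^3 - 30*n^2 - 72*n) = n*(n - 5)*(n^4 + 8*n^3 + 13*n^2 - 30*n - 72) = n*(n - 5)*(n + 3)*(n^3 + 5*n^2 - 2*n - 24) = n*(n - 5)*(n + 3)*(n + 4)*(n^2 + n - 6) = n*(n - 5)*(n + 3)^2*(n + 4)*(n - 2)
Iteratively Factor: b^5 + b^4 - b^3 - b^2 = (b)*(b^4 + b^3 - b^2 - b) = b*(b + 1)*(b^3 - b) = b*(b + 1)^2*(b^2 - b) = b^2*(b + 1)^2*(b - 1)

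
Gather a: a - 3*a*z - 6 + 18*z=a*(1 - 3*z) + 18*z - 6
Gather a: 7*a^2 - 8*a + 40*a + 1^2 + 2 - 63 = 7*a^2 + 32*a - 60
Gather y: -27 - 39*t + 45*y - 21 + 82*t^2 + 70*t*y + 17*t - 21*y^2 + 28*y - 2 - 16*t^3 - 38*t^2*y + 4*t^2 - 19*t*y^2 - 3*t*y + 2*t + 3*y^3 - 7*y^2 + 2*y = -16*t^3 + 86*t^2 - 20*t + 3*y^3 + y^2*(-19*t - 28) + y*(-38*t^2 + 67*t + 75) - 50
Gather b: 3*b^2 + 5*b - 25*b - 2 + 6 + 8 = 3*b^2 - 20*b + 12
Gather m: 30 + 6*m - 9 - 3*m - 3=3*m + 18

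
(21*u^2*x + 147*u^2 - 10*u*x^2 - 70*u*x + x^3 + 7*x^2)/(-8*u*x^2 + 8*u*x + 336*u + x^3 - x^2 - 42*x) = (-21*u^2*x - 147*u^2 + 10*u*x^2 + 70*u*x - x^3 - 7*x^2)/(8*u*x^2 - 8*u*x - 336*u - x^3 + x^2 + 42*x)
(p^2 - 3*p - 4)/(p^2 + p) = (p - 4)/p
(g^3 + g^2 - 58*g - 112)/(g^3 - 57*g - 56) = (g + 2)/(g + 1)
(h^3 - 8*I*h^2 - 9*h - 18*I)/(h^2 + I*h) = h - 9*I - 18/h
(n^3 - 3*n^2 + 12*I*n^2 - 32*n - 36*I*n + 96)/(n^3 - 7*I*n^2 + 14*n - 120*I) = (n^2 + n*(-3 + 8*I) - 24*I)/(n^2 - 11*I*n - 30)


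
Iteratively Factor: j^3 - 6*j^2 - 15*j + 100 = (j - 5)*(j^2 - j - 20) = (j - 5)*(j + 4)*(j - 5)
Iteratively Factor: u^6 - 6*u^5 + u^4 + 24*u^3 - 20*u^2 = (u)*(u^5 - 6*u^4 + u^3 + 24*u^2 - 20*u) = u^2*(u^4 - 6*u^3 + u^2 + 24*u - 20) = u^2*(u + 2)*(u^3 - 8*u^2 + 17*u - 10) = u^2*(u - 2)*(u + 2)*(u^2 - 6*u + 5) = u^2*(u - 2)*(u - 1)*(u + 2)*(u - 5)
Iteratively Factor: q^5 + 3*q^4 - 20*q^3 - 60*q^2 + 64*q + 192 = (q + 3)*(q^4 - 20*q^2 + 64) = (q - 2)*(q + 3)*(q^3 + 2*q^2 - 16*q - 32) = (q - 2)*(q + 2)*(q + 3)*(q^2 - 16) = (q - 2)*(q + 2)*(q + 3)*(q + 4)*(q - 4)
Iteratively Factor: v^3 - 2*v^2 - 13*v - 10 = (v - 5)*(v^2 + 3*v + 2) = (v - 5)*(v + 1)*(v + 2)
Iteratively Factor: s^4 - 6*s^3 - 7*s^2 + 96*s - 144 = (s - 3)*(s^3 - 3*s^2 - 16*s + 48) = (s - 3)^2*(s^2 - 16) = (s - 4)*(s - 3)^2*(s + 4)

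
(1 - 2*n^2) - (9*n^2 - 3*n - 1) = -11*n^2 + 3*n + 2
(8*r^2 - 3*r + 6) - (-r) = 8*r^2 - 2*r + 6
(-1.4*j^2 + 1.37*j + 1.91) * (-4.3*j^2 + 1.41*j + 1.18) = 6.02*j^4 - 7.865*j^3 - 7.9333*j^2 + 4.3097*j + 2.2538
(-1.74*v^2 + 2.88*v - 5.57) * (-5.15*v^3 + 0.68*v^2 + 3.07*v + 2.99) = 8.961*v^5 - 16.0152*v^4 + 25.3021*v^3 - 0.148600000000001*v^2 - 8.4887*v - 16.6543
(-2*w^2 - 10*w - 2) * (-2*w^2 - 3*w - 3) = 4*w^4 + 26*w^3 + 40*w^2 + 36*w + 6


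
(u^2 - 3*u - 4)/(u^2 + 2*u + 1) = (u - 4)/(u + 1)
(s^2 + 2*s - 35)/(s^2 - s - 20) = (s + 7)/(s + 4)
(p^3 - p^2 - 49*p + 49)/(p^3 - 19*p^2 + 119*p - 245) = (p^2 + 6*p - 7)/(p^2 - 12*p + 35)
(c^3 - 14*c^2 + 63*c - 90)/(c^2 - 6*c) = c - 8 + 15/c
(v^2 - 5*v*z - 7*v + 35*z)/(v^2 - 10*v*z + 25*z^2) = (7 - v)/(-v + 5*z)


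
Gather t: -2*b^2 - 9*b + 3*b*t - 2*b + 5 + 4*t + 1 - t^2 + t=-2*b^2 - 11*b - t^2 + t*(3*b + 5) + 6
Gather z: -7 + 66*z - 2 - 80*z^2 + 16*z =-80*z^2 + 82*z - 9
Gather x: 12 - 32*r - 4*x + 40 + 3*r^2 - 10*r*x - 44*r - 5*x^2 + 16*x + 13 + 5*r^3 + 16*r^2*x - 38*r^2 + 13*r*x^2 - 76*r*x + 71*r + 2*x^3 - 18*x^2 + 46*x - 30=5*r^3 - 35*r^2 - 5*r + 2*x^3 + x^2*(13*r - 23) + x*(16*r^2 - 86*r + 58) + 35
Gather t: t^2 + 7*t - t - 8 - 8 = t^2 + 6*t - 16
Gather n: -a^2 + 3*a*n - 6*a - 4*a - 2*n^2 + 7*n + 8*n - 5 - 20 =-a^2 - 10*a - 2*n^2 + n*(3*a + 15) - 25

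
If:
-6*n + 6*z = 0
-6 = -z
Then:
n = 6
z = 6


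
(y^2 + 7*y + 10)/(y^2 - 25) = (y + 2)/(y - 5)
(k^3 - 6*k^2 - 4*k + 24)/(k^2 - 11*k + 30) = (k^2 - 4)/(k - 5)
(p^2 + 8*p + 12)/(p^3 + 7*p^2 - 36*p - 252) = (p + 2)/(p^2 + p - 42)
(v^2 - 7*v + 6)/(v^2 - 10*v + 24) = (v - 1)/(v - 4)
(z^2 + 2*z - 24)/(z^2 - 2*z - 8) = (z + 6)/(z + 2)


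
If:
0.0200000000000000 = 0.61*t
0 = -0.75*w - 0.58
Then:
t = 0.03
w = -0.77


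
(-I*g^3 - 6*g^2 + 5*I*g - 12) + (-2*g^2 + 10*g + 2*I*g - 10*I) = -I*g^3 - 8*g^2 + 10*g + 7*I*g - 12 - 10*I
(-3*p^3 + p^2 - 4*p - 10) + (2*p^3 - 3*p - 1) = -p^3 + p^2 - 7*p - 11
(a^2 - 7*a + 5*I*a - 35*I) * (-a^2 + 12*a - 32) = -a^4 + 19*a^3 - 5*I*a^3 - 116*a^2 + 95*I*a^2 + 224*a - 580*I*a + 1120*I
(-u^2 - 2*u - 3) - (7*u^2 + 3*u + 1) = -8*u^2 - 5*u - 4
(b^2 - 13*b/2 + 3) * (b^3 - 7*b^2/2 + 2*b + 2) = b^5 - 10*b^4 + 111*b^3/4 - 43*b^2/2 - 7*b + 6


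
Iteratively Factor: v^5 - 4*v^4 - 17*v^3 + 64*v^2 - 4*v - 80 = (v + 4)*(v^4 - 8*v^3 + 15*v^2 + 4*v - 20) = (v - 2)*(v + 4)*(v^3 - 6*v^2 + 3*v + 10) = (v - 2)*(v + 1)*(v + 4)*(v^2 - 7*v + 10) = (v - 5)*(v - 2)*(v + 1)*(v + 4)*(v - 2)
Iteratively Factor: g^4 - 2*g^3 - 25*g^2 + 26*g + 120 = (g + 2)*(g^3 - 4*g^2 - 17*g + 60) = (g - 5)*(g + 2)*(g^2 + g - 12) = (g - 5)*(g + 2)*(g + 4)*(g - 3)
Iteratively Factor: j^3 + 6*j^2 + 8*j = (j + 2)*(j^2 + 4*j) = (j + 2)*(j + 4)*(j)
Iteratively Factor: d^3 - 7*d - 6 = (d + 1)*(d^2 - d - 6) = (d - 3)*(d + 1)*(d + 2)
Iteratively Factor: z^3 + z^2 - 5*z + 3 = (z + 3)*(z^2 - 2*z + 1) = (z - 1)*(z + 3)*(z - 1)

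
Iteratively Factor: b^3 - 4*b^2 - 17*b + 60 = (b + 4)*(b^2 - 8*b + 15) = (b - 3)*(b + 4)*(b - 5)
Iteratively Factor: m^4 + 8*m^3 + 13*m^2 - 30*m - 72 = (m + 4)*(m^3 + 4*m^2 - 3*m - 18) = (m + 3)*(m + 4)*(m^2 + m - 6) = (m - 2)*(m + 3)*(m + 4)*(m + 3)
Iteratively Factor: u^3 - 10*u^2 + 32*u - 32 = (u - 2)*(u^2 - 8*u + 16) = (u - 4)*(u - 2)*(u - 4)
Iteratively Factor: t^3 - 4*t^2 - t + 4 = (t + 1)*(t^2 - 5*t + 4) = (t - 1)*(t + 1)*(t - 4)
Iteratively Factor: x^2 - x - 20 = (x + 4)*(x - 5)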